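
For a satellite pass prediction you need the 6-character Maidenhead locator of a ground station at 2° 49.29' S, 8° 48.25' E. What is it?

JI47je

Shift to the Maidenhead origin (180°W, 90°S): lon 188.8042, lat 87.1785.
Field: lon ⌊188.8042/20⌋ = 9 → J; lat ⌊87.1785/10⌋ = 8 → I.
Square: lon ⌊8.8042/2⌋ = 4; lat ⌊7.1785/1⌋ = 7.
Subsquare: lon ⌊0.8042/0.0833333⌋ = 9 → j; lat ⌊0.1785/0.0416667⌋ = 4 → e.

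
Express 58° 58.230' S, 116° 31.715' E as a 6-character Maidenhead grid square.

OD81ga

Shift to the Maidenhead origin (180°W, 90°S): lon 296.5286, lat 31.0295.
Field: 296.5286/20 → 14 → O, 31.0295/10 → 3 → D; chars OD.
Square: 16.5286/2 → 8, 1.0295/1 → 1; chars 81.
Subsquare: 0.5286/0.0833333 → 6 → g, 0.0295/0.0416667 → 0 → a; chars ga.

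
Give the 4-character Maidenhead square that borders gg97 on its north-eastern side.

Longitude square 9; +1 → 10, wraps to 0, carry into field.
Longitude field G = 6; +1 → 7 = H.
Latitude square 7; +1 → 8.

HG08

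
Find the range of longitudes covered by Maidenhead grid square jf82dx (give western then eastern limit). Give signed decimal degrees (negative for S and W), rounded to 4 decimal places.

16.2500, 16.3333

Field J=9, F=5: +9·20° lon, +5·10° lat → SW at lon 0°, lat -40°.
Square 8, 2: +8·2° lon, +2·1° lat → SW at lon 16°, lat -38°.
Subsquare d=3, x=23: +3·0.0833333° lon, +23·0.0416667° lat → SW at lon 16.25°, lat -37.0417°.
Cell spans 0.0833333° lon × 0.0416667° lat.
west 16.2500, east 16.3333.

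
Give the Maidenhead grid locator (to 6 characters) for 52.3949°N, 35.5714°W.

HO22fj

Shift to the Maidenhead origin (180°W, 90°S): lon 144.4286, lat 142.3949.
Field: 144.4286/20 → 7 → H, 142.3949/10 → 14 → O; chars HO.
Square: 4.4286/2 → 2, 2.3949/1 → 2; chars 22.
Subsquare: 0.4286/0.0833333 → 5 → f, 0.3949/0.0416667 → 9 → j; chars fj.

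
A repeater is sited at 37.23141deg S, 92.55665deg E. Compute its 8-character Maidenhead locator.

NF62gs64

Add 180° to longitude and 90° to latitude: 272.55665, 52.76859.
Field: lon ⌊272.55665/20⌋ = 13 → N; lat ⌊52.76859/10⌋ = 5 → F.
Square: lon ⌊12.55665/2⌋ = 6; lat ⌊2.76859/1⌋ = 2.
Subsquare: lon ⌊0.55665/0.0833333⌋ = 6 → g; lat ⌊0.76859/0.0416667⌋ = 18 → s.
Extended square: lon ⌊0.05665/0.00833333⌋ = 6; lat ⌊0.01859/0.00416667⌋ = 4.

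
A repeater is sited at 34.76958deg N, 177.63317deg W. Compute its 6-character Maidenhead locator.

Add 180° to longitude and 90° to latitude: 2.3668, 124.7696.
Field: 2.3668/20 → 0 → A, 124.7696/10 → 12 → M; chars AM.
Square: 2.3668/2 → 1, 4.7696/1 → 4; chars 14.
Subsquare: 0.3668/0.0833333 → 4 → e, 0.7696/0.0416667 → 18 → s; chars es.

AM14es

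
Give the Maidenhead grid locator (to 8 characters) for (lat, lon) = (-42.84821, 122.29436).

PE17dd56

Offset from 180°W / 90°S: lon 302.29436°, lat 47.15179°.
Field: lon ⌊302.29436/20⌋ = 15 → P; lat ⌊47.15179/10⌋ = 4 → E.
Square: lon ⌊2.29436/2⌋ = 1; lat ⌊7.15179/1⌋ = 7.
Subsquare: lon ⌊0.29436/0.0833333⌋ = 3 → d; lat ⌊0.15179/0.0416667⌋ = 3 → d.
Extended square: lon ⌊0.04436/0.00833333⌋ = 5; lat ⌊0.02679/0.00416667⌋ = 6.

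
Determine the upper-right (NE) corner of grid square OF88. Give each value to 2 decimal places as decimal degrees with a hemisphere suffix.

31.00° S, 118.00° E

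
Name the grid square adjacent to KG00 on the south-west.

JF99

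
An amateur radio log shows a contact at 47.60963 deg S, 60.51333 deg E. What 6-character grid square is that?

ME02gj

Offset from 180°W / 90°S: lon 240.5133°, lat 42.3904°.
Field: 240.5133/20 → 12 → M, 42.3904/10 → 4 → E; chars ME.
Square: 0.5133/2 → 0, 2.3904/1 → 2; chars 02.
Subsquare: 0.5133/0.0833333 → 6 → g, 0.3904/0.0416667 → 9 → j; chars gj.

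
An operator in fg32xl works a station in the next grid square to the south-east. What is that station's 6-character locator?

FG42ak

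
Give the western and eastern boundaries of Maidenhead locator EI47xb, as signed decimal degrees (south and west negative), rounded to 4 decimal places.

-90.0833, -90.0000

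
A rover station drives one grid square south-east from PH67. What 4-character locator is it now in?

Longitude square 6; +1 → 7.
Latitude square 7; −1 → 6.

PH76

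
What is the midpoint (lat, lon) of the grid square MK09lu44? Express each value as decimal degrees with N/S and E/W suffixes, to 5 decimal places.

Field M=12, K=10: +12·20° lon, +10·10° lat → SW at lon 60°, lat 10°.
Square 0, 9: +0·2° lon, +9·1° lat → SW at lon 60°, lat 19°.
Subsquare l=11, u=20: +11·0.0833333° lon, +20·0.0416667° lat → SW at lon 60.9167°, lat 19.8333°.
Extended square 4, 4: +4·0.00833333° lon, +4·0.00416667° lat → SW at lon 60.95°, lat 19.85°.
Cell spans 0.00833333° lon × 0.00416667° lat. Centre is SW corner plus half of each.
latitude 19.85208° N, longitude 60.95417° E.

19.85208° N, 60.95417° E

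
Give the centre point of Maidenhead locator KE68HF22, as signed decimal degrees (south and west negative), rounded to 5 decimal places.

-41.78125, 32.60417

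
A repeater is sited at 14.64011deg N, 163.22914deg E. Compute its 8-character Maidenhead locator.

RK14op73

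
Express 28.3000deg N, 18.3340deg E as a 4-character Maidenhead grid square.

JL98

Shift to the Maidenhead origin (180°W, 90°S): lon 198.33, lat 118.30.
Field (20°×10°, letters A–R): lon ⌊198.33/20⌋ = 9 → J; lat ⌊118.30/10⌋ = 11 → L.
Square (2°×1°, digits 0–9): lon ⌊18.33/2⌋ = 9; lat ⌊8.30/1⌋ = 8.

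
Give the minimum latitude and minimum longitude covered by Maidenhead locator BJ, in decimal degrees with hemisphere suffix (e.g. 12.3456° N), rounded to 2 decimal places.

0.00° N, 160.00° W

Field B=1, J=9: +1·20° lon, +9·10° lat → SW at lon -160°, lat 0°.
latitude 0.00° N, longitude 160.00° W.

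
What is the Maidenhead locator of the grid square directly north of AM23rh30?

Latitude extended square 0; +1 → 1.
The longitude characters are unchanged.

AM23rh31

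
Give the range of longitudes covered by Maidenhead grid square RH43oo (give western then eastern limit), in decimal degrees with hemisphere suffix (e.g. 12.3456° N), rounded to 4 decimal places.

169.1667° E, 169.2500° E

Field R=17, H=7: +17·20° lon, +7·10° lat → SW at lon 160°, lat -20°.
Square 4, 3: +4·2° lon, +3·1° lat → SW at lon 168°, lat -17°.
Subsquare o=14, o=14: +14·0.0833333° lon, +14·0.0416667° lat → SW at lon 169.167°, lat -16.4167°.
Cell spans 0.0833333° lon × 0.0416667° lat.
west 169.1667° E, east 169.2500° E.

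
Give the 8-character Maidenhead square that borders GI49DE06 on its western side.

Longitude extended square 0; −1 → -1, wraps to 9, carry into subsquare.
Longitude subsquare d = 3; −1 → 2 = c.
The latitude characters are unchanged.

GI49ce96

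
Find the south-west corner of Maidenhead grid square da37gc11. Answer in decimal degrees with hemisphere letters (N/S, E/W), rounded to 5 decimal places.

Field D=3, A=0: +3·20° lon, +0·10° lat → SW at lon -120°, lat -90°.
Square 3, 7: +3·2° lon, +7·1° lat → SW at lon -114°, lat -83°.
Subsquare g=6, c=2: +6·0.0833333° lon, +2·0.0416667° lat → SW at lon -113.5°, lat -82.9167°.
Extended square 1, 1: +1·0.00833333° lon, +1·0.00416667° lat → SW at lon -113.492°, lat -82.9125°.
latitude 82.91250° S, longitude 113.49167° W.

82.91250° S, 113.49167° W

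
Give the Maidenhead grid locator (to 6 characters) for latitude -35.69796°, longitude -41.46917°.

GF94gh

Shift to the Maidenhead origin (180°W, 90°S): lon 138.5308, lat 54.3020.
Field: lon ⌊138.5308/20⌋ = 6 → G; lat ⌊54.3020/10⌋ = 5 → F.
Square: lon ⌊18.5308/2⌋ = 9; lat ⌊4.3020/1⌋ = 4.
Subsquare: lon ⌊0.5308/0.0833333⌋ = 6 → g; lat ⌊0.3020/0.0416667⌋ = 7 → h.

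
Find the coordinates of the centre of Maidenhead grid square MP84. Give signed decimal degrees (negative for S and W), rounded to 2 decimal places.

64.50, 77.00

Field M=12, P=15: +12·20° lon, +15·10° lat → SW at lon 60°, lat 60°.
Square 8, 4: +8·2° lon, +4·1° lat → SW at lon 76°, lat 64°.
Cell spans 2° lon × 1° lat. Centre is SW corner plus half of each.
latitude 64.50, longitude 77.00.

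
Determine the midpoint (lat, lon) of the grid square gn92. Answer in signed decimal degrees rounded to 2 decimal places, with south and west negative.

42.50, -41.00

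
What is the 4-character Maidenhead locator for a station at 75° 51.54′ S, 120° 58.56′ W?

Offset from 180°W / 90°S: lon 59.02°, lat 14.14°.
Field (20°×10°, letters A–R): lon ⌊59.02/20⌋ = 2 → C; lat ⌊14.14/10⌋ = 1 → B.
Square (2°×1°, digits 0–9): lon ⌊19.02/2⌋ = 9; lat ⌊4.14/1⌋ = 4.

CB94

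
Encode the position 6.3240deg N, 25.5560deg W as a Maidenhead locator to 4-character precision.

HJ76

Offset from 180°W / 90°S: lon 154.44°, lat 96.32°.
Field: lon ⌊154.44/20⌋ = 7 → H; lat ⌊96.32/10⌋ = 9 → J.
Square: lon ⌊14.44/2⌋ = 7; lat ⌊6.32/1⌋ = 6.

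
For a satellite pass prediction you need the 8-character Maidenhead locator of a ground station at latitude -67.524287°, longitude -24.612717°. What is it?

HC72ql64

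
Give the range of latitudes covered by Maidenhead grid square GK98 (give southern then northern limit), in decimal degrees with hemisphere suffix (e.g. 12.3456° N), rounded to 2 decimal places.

18.00° N, 19.00° N

Field G=6, K=10: +6·20° lon, +10·10° lat → SW at lon -60°, lat 10°.
Square 9, 8: +9·2° lon, +8·1° lat → SW at lon -42°, lat 18°.
Cell spans 2° lon × 1° lat.
south 18.00° N, north 19.00° N.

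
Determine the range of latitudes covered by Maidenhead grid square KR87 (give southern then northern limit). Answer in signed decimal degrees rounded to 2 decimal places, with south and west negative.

Field K=10, R=17: +10·20° lon, +17·10° lat → SW at lon 20°, lat 80°.
Square 8, 7: +8·2° lon, +7·1° lat → SW at lon 36°, lat 87°.
Cell spans 2° lon × 1° lat.
south 87.00, north 88.00.

87.00, 88.00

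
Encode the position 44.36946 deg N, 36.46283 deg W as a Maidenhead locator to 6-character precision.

HN14si

Offset from 180°W / 90°S: lon 143.5372°, lat 134.3695°.
Field (20°×10°, letters A–R): lon ⌊143.5372/20⌋ = 7 → H; lat ⌊134.3695/10⌋ = 13 → N.
Square (2°×1°, digits 0–9): lon ⌊3.5372/2⌋ = 1; lat ⌊4.3695/1⌋ = 4.
Subsquare (5′×2.5′, letters a–x): lon ⌊1.5372/0.0833333⌋ = 18 → s; lat ⌊0.3695/0.0416667⌋ = 8 → i.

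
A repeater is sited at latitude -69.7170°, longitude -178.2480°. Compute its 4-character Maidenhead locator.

AC00

Shift to the Maidenhead origin (180°W, 90°S): lon 1.75, lat 20.28.
Field: 1.75/20 → 0 → A, 20.28/10 → 2 → C; chars AC.
Square: 1.75/2 → 0, 0.28/1 → 0; chars 00.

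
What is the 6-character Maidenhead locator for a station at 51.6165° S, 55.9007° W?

Shift to the Maidenhead origin (180°W, 90°S): lon 124.0993, lat 38.3835.
Field: 124.0993/20 → 6 → G, 38.3835/10 → 3 → D; chars GD.
Square: 4.0993/2 → 2, 8.3835/1 → 8; chars 28.
Subsquare: 0.0993/0.0833333 → 1 → b, 0.3835/0.0416667 → 9 → j; chars bj.

GD28bj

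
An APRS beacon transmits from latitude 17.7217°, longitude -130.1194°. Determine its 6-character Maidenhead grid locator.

Shift to the Maidenhead origin (180°W, 90°S): lon 49.8806, lat 107.7217.
Field (20°×10°, letters A–R): lon ⌊49.8806/20⌋ = 2 → C; lat ⌊107.7217/10⌋ = 10 → K.
Square (2°×1°, digits 0–9): lon ⌊9.8806/2⌋ = 4; lat ⌊7.7217/1⌋ = 7.
Subsquare (5′×2.5′, letters a–x): lon ⌊1.8806/0.0833333⌋ = 22 → w; lat ⌊0.7217/0.0416667⌋ = 17 → r.

CK47wr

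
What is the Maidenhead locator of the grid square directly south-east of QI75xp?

Longitude subsquare x = 23; +1 → 24, wraps to 0 = a, carry into square.
Longitude square 7; +1 → 8.
Latitude subsquare p = 15; −1 → 14 = o.

QI85ao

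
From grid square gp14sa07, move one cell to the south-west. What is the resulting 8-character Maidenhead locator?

Longitude extended square 0; −1 → -1, wraps to 9, carry into subsquare.
Longitude subsquare s = 18; −1 → 17 = r.
Latitude extended square 7; −1 → 6.

GP14ra96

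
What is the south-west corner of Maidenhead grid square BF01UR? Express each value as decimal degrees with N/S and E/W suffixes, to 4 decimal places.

Field B=1, F=5: +1·20° lon, +5·10° lat → SW at lon -160°, lat -40°.
Square 0, 1: +0·2° lon, +1·1° lat → SW at lon -160°, lat -39°.
Subsquare u=20, r=17: +20·0.0833333° lon, +17·0.0416667° lat → SW at lon -158.333°, lat -38.2917°.
latitude 38.2917° S, longitude 158.3333° W.

38.2917° S, 158.3333° W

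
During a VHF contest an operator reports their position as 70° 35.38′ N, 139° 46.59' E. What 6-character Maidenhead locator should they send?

PQ90vo

Add 180° to longitude and 90° to latitude: 319.7765, 160.5897.
Field: 319.7765/20 → 15 → P, 160.5897/10 → 16 → Q; chars PQ.
Square: 19.7765/2 → 9, 0.5897/1 → 0; chars 90.
Subsquare: 1.7765/0.0833333 → 21 → v, 0.5897/0.0416667 → 14 → o; chars vo.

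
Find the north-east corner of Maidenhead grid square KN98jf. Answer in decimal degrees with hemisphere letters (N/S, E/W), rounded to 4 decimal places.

Field K=10, N=13: +10·20° lon, +13·10° lat → SW at lon 20°, lat 40°.
Square 9, 8: +9·2° lon, +8·1° lat → SW at lon 38°, lat 48°.
Subsquare j=9, f=5: +9·0.0833333° lon, +5·0.0416667° lat → SW at lon 38.75°, lat 48.2083°.
Cell spans 0.0833333° lon × 0.0416667° lat. NE corner is SW corner plus one full cell.
latitude 48.2500° N, longitude 38.8333° E.

48.2500° N, 38.8333° E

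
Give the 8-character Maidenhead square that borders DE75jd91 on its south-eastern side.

DE75kd00

Longitude extended square 9; +1 → 10, wraps to 0, carry into subsquare.
Longitude subsquare j = 9; +1 → 10 = k.
Latitude extended square 1; −1 → 0.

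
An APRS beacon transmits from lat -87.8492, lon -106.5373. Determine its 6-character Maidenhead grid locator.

Shift to the Maidenhead origin (180°W, 90°S): lon 73.4627, lat 2.1508.
Field: 73.4627/20 → 3 → D, 2.1508/10 → 0 → A; chars DA.
Square: 13.4627/2 → 6, 2.1508/1 → 2; chars 62.
Subsquare: 1.4627/0.0833333 → 17 → r, 0.1508/0.0416667 → 3 → d; chars rd.

DA62rd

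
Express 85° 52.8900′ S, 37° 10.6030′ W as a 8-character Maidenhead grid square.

HA14jc88

Offset from 180°W / 90°S: lon 142.82328°, lat 4.11850°.
Field: lon ⌊142.82328/20⌋ = 7 → H; lat ⌊4.11850/10⌋ = 0 → A.
Square: lon ⌊2.82328/2⌋ = 1; lat ⌊4.11850/1⌋ = 4.
Subsquare: lon ⌊0.82328/0.0833333⌋ = 9 → j; lat ⌊0.11850/0.0416667⌋ = 2 → c.
Extended square: lon ⌊0.07328/0.00833333⌋ = 8; lat ⌊0.03517/0.00416667⌋ = 8.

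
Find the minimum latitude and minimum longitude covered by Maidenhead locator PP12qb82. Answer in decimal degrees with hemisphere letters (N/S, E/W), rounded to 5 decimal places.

Field P=15, P=15: +15·20° lon, +15·10° lat → SW at lon 120°, lat 60°.
Square 1, 2: +1·2° lon, +2·1° lat → SW at lon 122°, lat 62°.
Subsquare q=16, b=1: +16·0.0833333° lon, +1·0.0416667° lat → SW at lon 123.333°, lat 62.0417°.
Extended square 8, 2: +8·0.00833333° lon, +2·0.00416667° lat → SW at lon 123.4°, lat 62.05°.
latitude 62.05000° N, longitude 123.40000° E.

62.05000° N, 123.40000° E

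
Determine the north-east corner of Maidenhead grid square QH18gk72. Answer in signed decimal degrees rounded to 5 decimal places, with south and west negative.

-11.57083, 142.56667

Field Q=16, H=7: +16·20° lon, +7·10° lat → SW at lon 140°, lat -20°.
Square 1, 8: +1·2° lon, +8·1° lat → SW at lon 142°, lat -12°.
Subsquare g=6, k=10: +6·0.0833333° lon, +10·0.0416667° lat → SW at lon 142.5°, lat -11.5833°.
Extended square 7, 2: +7·0.00833333° lon, +2·0.00416667° lat → SW at lon 142.558°, lat -11.575°.
Cell spans 0.00833333° lon × 0.00416667° lat. NE corner is SW corner plus one full cell.
latitude -11.57083, longitude 142.56667.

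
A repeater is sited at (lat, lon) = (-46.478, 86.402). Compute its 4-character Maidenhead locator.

NE33

Add 180° to longitude and 90° to latitude: 266.40, 43.52.
Field: 266.40/20 → 13 → N, 43.52/10 → 4 → E; chars NE.
Square: 6.40/2 → 3, 3.52/1 → 3; chars 33.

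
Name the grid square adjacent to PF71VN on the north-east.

Longitude subsquare v = 21; +1 → 22 = w.
Latitude subsquare n = 13; +1 → 14 = o.

PF71wo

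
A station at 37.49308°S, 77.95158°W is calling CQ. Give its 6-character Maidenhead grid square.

FF12am

Add 180° to longitude and 90° to latitude: 102.0484, 52.5069.
Field: 102.0484/20 → 5 → F, 52.5069/10 → 5 → F; chars FF.
Square: 2.0484/2 → 1, 2.5069/1 → 2; chars 12.
Subsquare: 0.0484/0.0833333 → 0 → a, 0.5069/0.0416667 → 12 → m; chars am.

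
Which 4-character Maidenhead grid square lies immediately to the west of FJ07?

EJ97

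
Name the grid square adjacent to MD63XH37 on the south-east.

Longitude extended square 3; +1 → 4.
Latitude extended square 7; −1 → 6.

MD63xh46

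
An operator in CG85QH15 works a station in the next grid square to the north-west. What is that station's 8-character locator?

CG85qh06

Longitude extended square 1; −1 → 0.
Latitude extended square 5; +1 → 6.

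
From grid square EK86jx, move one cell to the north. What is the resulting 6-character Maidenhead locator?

EK87ja

Latitude subsquare x = 23; +1 → 24, wraps to 0 = a, carry into square.
Latitude square 6; +1 → 7.
The longitude characters are unchanged.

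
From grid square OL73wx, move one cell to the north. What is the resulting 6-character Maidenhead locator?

OL74wa

Latitude subsquare x = 23; +1 → 24, wraps to 0 = a, carry into square.
Latitude square 3; +1 → 4.
The longitude characters are unchanged.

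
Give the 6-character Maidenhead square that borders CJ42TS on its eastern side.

Longitude subsquare t = 19; +1 → 20 = u.
The latitude characters are unchanged.

CJ42us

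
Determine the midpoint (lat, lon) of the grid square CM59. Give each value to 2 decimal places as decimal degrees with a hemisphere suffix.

39.50° N, 129.00° W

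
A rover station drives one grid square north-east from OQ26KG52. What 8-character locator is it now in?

OQ26kg63

Longitude extended square 5; +1 → 6.
Latitude extended square 2; +1 → 3.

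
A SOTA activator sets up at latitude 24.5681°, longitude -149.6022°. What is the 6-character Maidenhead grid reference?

BL54en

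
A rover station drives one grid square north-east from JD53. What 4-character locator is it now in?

JD64

Longitude square 5; +1 → 6.
Latitude square 3; +1 → 4.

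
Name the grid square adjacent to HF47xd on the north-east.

HF57ae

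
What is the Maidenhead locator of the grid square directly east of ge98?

HE08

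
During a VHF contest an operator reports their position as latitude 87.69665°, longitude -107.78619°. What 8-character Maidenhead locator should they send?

Add 180° to longitude and 90° to latitude: 72.21381, 177.69665.
Field: 72.21381/20 → 3 → D, 177.69665/10 → 17 → R; chars DR.
Square: 12.21381/2 → 6, 7.69665/1 → 7; chars 67.
Subsquare: 0.21381/0.0833333 → 2 → c, 0.69665/0.0416667 → 16 → q; chars cq.
Extended square: 0.04714/0.00833333 → 5, 0.02998/0.00416667 → 7; chars 57.

DR67cq57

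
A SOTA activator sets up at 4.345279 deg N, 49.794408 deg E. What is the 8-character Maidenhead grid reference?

LJ44vi52

Shift to the Maidenhead origin (180°W, 90°S): lon 229.79441, lat 94.34528.
Field: 229.79441/20 → 11 → L, 94.34528/10 → 9 → J; chars LJ.
Square: 9.79441/2 → 4, 4.34528/1 → 4; chars 44.
Subsquare: 1.79441/0.0833333 → 21 → v, 0.34528/0.0416667 → 8 → i; chars vi.
Extended square: 0.04441/0.00833333 → 5, 0.01195/0.00416667 → 2; chars 52.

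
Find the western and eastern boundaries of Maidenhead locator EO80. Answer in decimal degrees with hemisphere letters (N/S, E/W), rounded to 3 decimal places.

84.000° W, 82.000° W

Field E=4, O=14: +4·20° lon, +14·10° lat → SW at lon -100°, lat 50°.
Square 8, 0: +8·2° lon, +0·1° lat → SW at lon -84°, lat 50°.
Cell spans 2° lon × 1° lat.
west 84.000° W, east 82.000° W.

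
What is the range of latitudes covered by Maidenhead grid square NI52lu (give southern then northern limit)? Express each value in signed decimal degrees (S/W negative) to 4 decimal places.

Field N=13, I=8: +13·20° lon, +8·10° lat → SW at lon 80°, lat -10°.
Square 5, 2: +5·2° lon, +2·1° lat → SW at lon 90°, lat -8°.
Subsquare l=11, u=20: +11·0.0833333° lon, +20·0.0416667° lat → SW at lon 90.9167°, lat -7.16667°.
Cell spans 0.0833333° lon × 0.0416667° lat.
south -7.1667, north -7.1250.

-7.1667, -7.1250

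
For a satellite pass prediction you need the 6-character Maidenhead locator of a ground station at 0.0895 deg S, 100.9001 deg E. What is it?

Add 180° to longitude and 90° to latitude: 280.9001, 89.9105.
Field: lon ⌊280.9001/20⌋ = 14 → O; lat ⌊89.9105/10⌋ = 8 → I.
Square: lon ⌊0.9001/2⌋ = 0; lat ⌊9.9105/1⌋ = 9.
Subsquare: lon ⌊0.9001/0.0833333⌋ = 10 → k; lat ⌊0.9105/0.0416667⌋ = 21 → v.

OI09kv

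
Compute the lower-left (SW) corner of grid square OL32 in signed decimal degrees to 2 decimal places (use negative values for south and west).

Field O=14, L=11: +14·20° lon, +11·10° lat → SW at lon 100°, lat 20°.
Square 3, 2: +3·2° lon, +2·1° lat → SW at lon 106°, lat 22°.
latitude 22.00, longitude 106.00.

22.00, 106.00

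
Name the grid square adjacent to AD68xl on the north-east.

AD78am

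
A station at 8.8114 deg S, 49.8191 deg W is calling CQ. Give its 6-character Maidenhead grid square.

Shift to the Maidenhead origin (180°W, 90°S): lon 130.1809, lat 81.1886.
Field (20°×10°, letters A–R): 130.1809/20 → 6 → G, 81.1886/10 → 8 → I; chars GI.
Square (2°×1°, digits 0–9): 10.1809/2 → 5, 1.1886/1 → 1; chars 51.
Subsquare (5′×2.5′, letters a–x): 0.1809/0.0833333 → 2 → c, 0.1886/0.0416667 → 4 → e; chars ce.

GI51ce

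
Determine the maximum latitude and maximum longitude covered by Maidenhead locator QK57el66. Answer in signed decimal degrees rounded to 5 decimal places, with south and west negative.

17.48750, 150.39167

Field Q=16, K=10: +16·20° lon, +10·10° lat → SW at lon 140°, lat 10°.
Square 5, 7: +5·2° lon, +7·1° lat → SW at lon 150°, lat 17°.
Subsquare e=4, l=11: +4·0.0833333° lon, +11·0.0416667° lat → SW at lon 150.333°, lat 17.4583°.
Extended square 6, 6: +6·0.00833333° lon, +6·0.00416667° lat → SW at lon 150.383°, lat 17.4833°.
Cell spans 0.00833333° lon × 0.00416667° lat. NE corner is SW corner plus one full cell.
latitude 17.48750, longitude 150.39167.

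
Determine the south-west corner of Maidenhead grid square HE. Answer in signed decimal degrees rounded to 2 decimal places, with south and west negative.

-50.00, -40.00

Field H=7, E=4: +7·20° lon, +4·10° lat → SW at lon -40°, lat -50°.
latitude -50.00, longitude -40.00.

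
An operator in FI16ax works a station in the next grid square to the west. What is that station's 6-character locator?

Longitude subsquare a = 0; −1 → -1, wraps to 23 = x, carry into square.
Longitude square 1; −1 → 0.
The latitude characters are unchanged.

FI06xx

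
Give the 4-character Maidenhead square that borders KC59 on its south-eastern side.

KC68

Longitude square 5; +1 → 6.
Latitude square 9; −1 → 8.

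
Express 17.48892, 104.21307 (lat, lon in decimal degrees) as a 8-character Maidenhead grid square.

Shift to the Maidenhead origin (180°W, 90°S): lon 284.21307, lat 107.48892.
Field: lon ⌊284.21307/20⌋ = 14 → O; lat ⌊107.48892/10⌋ = 10 → K.
Square: lon ⌊4.21307/2⌋ = 2; lat ⌊7.48892/1⌋ = 7.
Subsquare: lon ⌊0.21307/0.0833333⌋ = 2 → c; lat ⌊0.48892/0.0416667⌋ = 11 → l.
Extended square: lon ⌊0.04640/0.00833333⌋ = 5; lat ⌊0.03059/0.00416667⌋ = 7.

OK27cl57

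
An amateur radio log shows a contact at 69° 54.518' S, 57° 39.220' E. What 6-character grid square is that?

Add 180° to longitude and 90° to latitude: 237.6537, 20.0914.
Field (20°×10°, letters A–R): 237.6537/20 → 11 → L, 20.0914/10 → 2 → C; chars LC.
Square (2°×1°, digits 0–9): 17.6537/2 → 8, 0.0914/1 → 0; chars 80.
Subsquare (5′×2.5′, letters a–x): 1.6537/0.0833333 → 19 → t, 0.0914/0.0416667 → 2 → c; chars tc.

LC80tc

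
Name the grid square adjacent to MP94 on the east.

NP04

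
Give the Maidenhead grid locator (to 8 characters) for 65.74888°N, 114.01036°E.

Shift to the Maidenhead origin (180°W, 90°S): lon 294.01036, lat 155.74888.
Field: lon ⌊294.01036/20⌋ = 14 → O; lat ⌊155.74888/10⌋ = 15 → P.
Square: lon ⌊14.01036/2⌋ = 7; lat ⌊5.74888/1⌋ = 5.
Subsquare: lon ⌊0.01036/0.0833333⌋ = 0 → a; lat ⌊0.74888/0.0416667⌋ = 17 → r.
Extended square: lon ⌊0.01036/0.00833333⌋ = 1; lat ⌊0.04055/0.00416667⌋ = 9.

OP75ar19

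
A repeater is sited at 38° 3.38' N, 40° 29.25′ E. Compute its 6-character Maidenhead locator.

Shift to the Maidenhead origin (180°W, 90°S): lon 220.4875, lat 128.0563.
Field: 220.4875/20 → 11 → L, 128.0563/10 → 12 → M; chars LM.
Square: 0.4875/2 → 0, 8.0563/1 → 8; chars 08.
Subsquare: 0.4875/0.0833333 → 5 → f, 0.0563/0.0416667 → 1 → b; chars fb.

LM08fb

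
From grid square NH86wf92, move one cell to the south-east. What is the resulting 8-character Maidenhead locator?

Longitude extended square 9; +1 → 10, wraps to 0, carry into subsquare.
Longitude subsquare w = 22; +1 → 23 = x.
Latitude extended square 2; −1 → 1.

NH86xf01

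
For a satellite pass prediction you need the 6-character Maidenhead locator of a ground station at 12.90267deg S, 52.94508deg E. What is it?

LH67lc

Shift to the Maidenhead origin (180°W, 90°S): lon 232.9451, lat 77.0973.
Field: 232.9451/20 → 11 → L, 77.0973/10 → 7 → H; chars LH.
Square: 12.9451/2 → 6, 7.0973/1 → 7; chars 67.
Subsquare: 0.9451/0.0833333 → 11 → l, 0.0973/0.0416667 → 2 → c; chars lc.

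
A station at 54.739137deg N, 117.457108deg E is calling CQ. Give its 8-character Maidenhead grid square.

OO84rr47

Add 180° to longitude and 90° to latitude: 297.45711, 144.73914.
Field: 297.45711/20 → 14 → O, 144.73914/10 → 14 → O; chars OO.
Square: 17.45711/2 → 8, 4.73914/1 → 4; chars 84.
Subsquare: 1.45711/0.0833333 → 17 → r, 0.73914/0.0416667 → 17 → r; chars rr.
Extended square: 0.04044/0.00833333 → 4, 0.03080/0.00416667 → 7; chars 47.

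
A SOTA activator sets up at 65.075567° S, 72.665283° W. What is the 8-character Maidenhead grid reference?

Shift to the Maidenhead origin (180°W, 90°S): lon 107.33472, lat 24.92443.
Field (20°×10°, letters A–R): 107.33472/20 → 5 → F, 24.92443/10 → 2 → C; chars FC.
Square (2°×1°, digits 0–9): 7.33472/2 → 3, 4.92443/1 → 4; chars 34.
Subsquare (5′×2.5′, letters a–x): 1.33472/0.0833333 → 16 → q, 0.92443/0.0416667 → 22 → w; chars qw.
Extended square (30″×15″, digits 0–9): 0.00138/0.00833333 → 0, 0.00777/0.00416667 → 1; chars 01.

FC34qw01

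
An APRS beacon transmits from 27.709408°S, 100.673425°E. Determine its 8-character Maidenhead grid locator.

OG02ig09

Shift to the Maidenhead origin (180°W, 90°S): lon 280.67343, lat 62.29059.
Field: lon ⌊280.67343/20⌋ = 14 → O; lat ⌊62.29059/10⌋ = 6 → G.
Square: lon ⌊0.67343/2⌋ = 0; lat ⌊2.29059/1⌋ = 2.
Subsquare: lon ⌊0.67343/0.0833333⌋ = 8 → i; lat ⌊0.29059/0.0416667⌋ = 6 → g.
Extended square: lon ⌊0.00676/0.00833333⌋ = 0; lat ⌊0.04059/0.00416667⌋ = 9.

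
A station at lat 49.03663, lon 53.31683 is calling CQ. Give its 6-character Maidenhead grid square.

Shift to the Maidenhead origin (180°W, 90°S): lon 233.3168, lat 139.0366.
Field (20°×10°, letters A–R): lon ⌊233.3168/20⌋ = 11 → L; lat ⌊139.0366/10⌋ = 13 → N.
Square (2°×1°, digits 0–9): lon ⌊13.3168/2⌋ = 6; lat ⌊9.0366/1⌋ = 9.
Subsquare (5′×2.5′, letters a–x): lon ⌊1.3168/0.0833333⌋ = 15 → p; lat ⌊0.0366/0.0416667⌋ = 0 → a.

LN69pa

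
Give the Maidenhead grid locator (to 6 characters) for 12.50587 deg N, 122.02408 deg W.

Add 180° to longitude and 90° to latitude: 57.9759, 102.5059.
Field (20°×10°, letters A–R): lon ⌊57.9759/20⌋ = 2 → C; lat ⌊102.5059/10⌋ = 10 → K.
Square (2°×1°, digits 0–9): lon ⌊17.9759/2⌋ = 8; lat ⌊2.5059/1⌋ = 2.
Subsquare (5′×2.5′, letters a–x): lon ⌊1.9759/0.0833333⌋ = 23 → x; lat ⌊0.5059/0.0416667⌋ = 12 → m.

CK82xm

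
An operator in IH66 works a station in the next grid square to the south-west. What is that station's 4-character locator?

IH55

Longitude square 6; −1 → 5.
Latitude square 6; −1 → 5.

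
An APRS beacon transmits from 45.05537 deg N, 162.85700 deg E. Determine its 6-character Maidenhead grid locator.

RN15kb

Offset from 180°W / 90°S: lon 342.8570°, lat 135.0554°.
Field: 342.8570/20 → 17 → R, 135.0554/10 → 13 → N; chars RN.
Square: 2.8570/2 → 1, 5.0554/1 → 5; chars 15.
Subsquare: 0.8570/0.0833333 → 10 → k, 0.0554/0.0416667 → 1 → b; chars kb.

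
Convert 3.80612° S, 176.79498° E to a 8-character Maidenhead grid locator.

Offset from 180°W / 90°S: lon 356.79498°, lat 86.19388°.
Field (20°×10°, letters A–R): 356.79498/20 → 17 → R, 86.19388/10 → 8 → I; chars RI.
Square (2°×1°, digits 0–9): 16.79498/2 → 8, 6.19388/1 → 6; chars 86.
Subsquare (5′×2.5′, letters a–x): 0.79498/0.0833333 → 9 → j, 0.19388/0.0416667 → 4 → e; chars je.
Extended square (30″×15″, digits 0–9): 0.04498/0.00833333 → 5, 0.02721/0.00416667 → 6; chars 56.

RI86je56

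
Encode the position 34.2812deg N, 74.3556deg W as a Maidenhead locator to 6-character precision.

FM24tg

Offset from 180°W / 90°S: lon 105.6444°, lat 124.2812°.
Field: 105.6444/20 → 5 → F, 124.2812/10 → 12 → M; chars FM.
Square: 5.6444/2 → 2, 4.2812/1 → 4; chars 24.
Subsquare: 1.6444/0.0833333 → 19 → t, 0.2812/0.0416667 → 6 → g; chars tg.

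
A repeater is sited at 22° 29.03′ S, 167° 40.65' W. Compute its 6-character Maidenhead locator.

AG67dm

Offset from 180°W / 90°S: lon 12.3225°, lat 67.5162°.
Field: 12.3225/20 → 0 → A, 67.5162/10 → 6 → G; chars AG.
Square: 12.3225/2 → 6, 7.5162/1 → 7; chars 67.
Subsquare: 0.3225/0.0833333 → 3 → d, 0.5162/0.0416667 → 12 → m; chars dm.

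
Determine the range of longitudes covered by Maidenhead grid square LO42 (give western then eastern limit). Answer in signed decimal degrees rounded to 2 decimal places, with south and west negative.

Field L=11, O=14: +11·20° lon, +14·10° lat → SW at lon 40°, lat 50°.
Square 4, 2: +4·2° lon, +2·1° lat → SW at lon 48°, lat 52°.
Cell spans 2° lon × 1° lat.
west 48.00, east 50.00.

48.00, 50.00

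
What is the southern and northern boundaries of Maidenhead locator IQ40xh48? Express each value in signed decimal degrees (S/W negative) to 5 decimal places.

70.32500, 70.32917

Field I=8, Q=16: +8·20° lon, +16·10° lat → SW at lon -20°, lat 70°.
Square 4, 0: +4·2° lon, +0·1° lat → SW at lon -12°, lat 70°.
Subsquare x=23, h=7: +23·0.0833333° lon, +7·0.0416667° lat → SW at lon -10.0833°, lat 70.2917°.
Extended square 4, 8: +4·0.00833333° lon, +8·0.00416667° lat → SW at lon -10.05°, lat 70.325°.
Cell spans 0.00833333° lon × 0.00416667° lat.
south 70.32500, north 70.32917.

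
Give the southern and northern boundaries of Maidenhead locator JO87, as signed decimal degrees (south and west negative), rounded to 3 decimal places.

Field J=9, O=14: +9·20° lon, +14·10° lat → SW at lon 0°, lat 50°.
Square 8, 7: +8·2° lon, +7·1° lat → SW at lon 16°, lat 57°.
Cell spans 2° lon × 1° lat.
south 57.000, north 58.000.

57.000, 58.000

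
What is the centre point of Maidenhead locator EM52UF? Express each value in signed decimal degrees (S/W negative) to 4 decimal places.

32.2292, -88.2917

Field E=4, M=12: +4·20° lon, +12·10° lat → SW at lon -100°, lat 30°.
Square 5, 2: +5·2° lon, +2·1° lat → SW at lon -90°, lat 32°.
Subsquare u=20, f=5: +20·0.0833333° lon, +5·0.0416667° lat → SW at lon -88.3333°, lat 32.2083°.
Cell spans 0.0833333° lon × 0.0416667° lat. Centre is SW corner plus half of each.
latitude 32.2292, longitude -88.2917.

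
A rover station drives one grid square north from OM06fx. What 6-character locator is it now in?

OM07fa

Latitude subsquare x = 23; +1 → 24, wraps to 0 = a, carry into square.
Latitude square 6; +1 → 7.
The longitude characters are unchanged.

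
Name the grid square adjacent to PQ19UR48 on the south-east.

PQ19ur57

Longitude extended square 4; +1 → 5.
Latitude extended square 8; −1 → 7.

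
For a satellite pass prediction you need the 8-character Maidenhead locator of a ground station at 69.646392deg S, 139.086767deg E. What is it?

PC90ni04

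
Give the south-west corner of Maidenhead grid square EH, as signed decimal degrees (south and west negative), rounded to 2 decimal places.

Field E=4, H=7: +4·20° lon, +7·10° lat → SW at lon -100°, lat -20°.
latitude -20.00, longitude -100.00.

-20.00, -100.00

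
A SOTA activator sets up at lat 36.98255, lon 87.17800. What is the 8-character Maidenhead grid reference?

NM36ox15

Shift to the Maidenhead origin (180°W, 90°S): lon 267.17800, lat 126.98255.
Field: 267.17800/20 → 13 → N, 126.98255/10 → 12 → M; chars NM.
Square: 7.17800/2 → 3, 6.98255/1 → 6; chars 36.
Subsquare: 1.17800/0.0833333 → 14 → o, 0.98255/0.0416667 → 23 → x; chars ox.
Extended square: 0.01133/0.00833333 → 1, 0.02422/0.00416667 → 5; chars 15.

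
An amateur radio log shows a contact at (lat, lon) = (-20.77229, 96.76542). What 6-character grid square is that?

Add 180° to longitude and 90° to latitude: 276.7654, 69.2277.
Field: 276.7654/20 → 13 → N, 69.2277/10 → 6 → G; chars NG.
Square: 16.7654/2 → 8, 9.2277/1 → 9; chars 89.
Subsquare: 0.7654/0.0833333 → 9 → j, 0.2277/0.0416667 → 5 → f; chars jf.

NG89jf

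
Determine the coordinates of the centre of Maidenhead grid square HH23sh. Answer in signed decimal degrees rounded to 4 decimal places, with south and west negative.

Field H=7, H=7: +7·20° lon, +7·10° lat → SW at lon -40°, lat -20°.
Square 2, 3: +2·2° lon, +3·1° lat → SW at lon -36°, lat -17°.
Subsquare s=18, h=7: +18·0.0833333° lon, +7·0.0416667° lat → SW at lon -34.5°, lat -16.7083°.
Cell spans 0.0833333° lon × 0.0416667° lat. Centre is SW corner plus half of each.
latitude -16.6875, longitude -34.4583.

-16.6875, -34.4583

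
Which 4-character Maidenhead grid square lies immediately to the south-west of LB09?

Longitude square 0; −1 → -1, wraps to 9, carry into field.
Longitude field L = 11; −1 → 10 = K.
Latitude square 9; −1 → 8.

KB98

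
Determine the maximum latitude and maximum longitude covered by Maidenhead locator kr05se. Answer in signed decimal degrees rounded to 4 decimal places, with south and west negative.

85.2083, 21.5833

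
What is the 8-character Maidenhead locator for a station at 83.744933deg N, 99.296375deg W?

Offset from 180°W / 90°S: lon 80.70363°, lat 173.74493°.
Field: lon ⌊80.70363/20⌋ = 4 → E; lat ⌊173.74493/10⌋ = 17 → R.
Square: lon ⌊0.70363/2⌋ = 0; lat ⌊3.74493/1⌋ = 3.
Subsquare: lon ⌊0.70363/0.0833333⌋ = 8 → i; lat ⌊0.74493/0.0416667⌋ = 17 → r.
Extended square: lon ⌊0.03696/0.00833333⌋ = 4; lat ⌊0.03660/0.00416667⌋ = 8.

ER03ir48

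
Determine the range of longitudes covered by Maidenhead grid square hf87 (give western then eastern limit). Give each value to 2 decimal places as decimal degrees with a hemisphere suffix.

24.00° W, 22.00° W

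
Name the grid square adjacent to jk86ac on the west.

Longitude subsquare a = 0; −1 → -1, wraps to 23 = x, carry into square.
Longitude square 8; −1 → 7.
The latitude characters are unchanged.

JK76xc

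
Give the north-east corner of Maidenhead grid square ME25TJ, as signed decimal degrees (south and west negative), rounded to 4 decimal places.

-44.5833, 65.6667

Field M=12, E=4: +12·20° lon, +4·10° lat → SW at lon 60°, lat -50°.
Square 2, 5: +2·2° lon, +5·1° lat → SW at lon 64°, lat -45°.
Subsquare t=19, j=9: +19·0.0833333° lon, +9·0.0416667° lat → SW at lon 65.5833°, lat -44.625°.
Cell spans 0.0833333° lon × 0.0416667° lat. NE corner is SW corner plus one full cell.
latitude -44.5833, longitude 65.6667.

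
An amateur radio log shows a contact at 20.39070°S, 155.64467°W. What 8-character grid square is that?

Offset from 180°W / 90°S: lon 24.35533°, lat 69.60930°.
Field (20°×10°, letters A–R): 24.35533/20 → 1 → B, 69.60930/10 → 6 → G; chars BG.
Square (2°×1°, digits 0–9): 4.35533/2 → 2, 9.60930/1 → 9; chars 29.
Subsquare (5′×2.5′, letters a–x): 0.35533/0.0833333 → 4 → e, 0.60930/0.0416667 → 14 → o; chars eo.
Extended square (30″×15″, digits 0–9): 0.02200/0.00833333 → 2, 0.02597/0.00416667 → 6; chars 26.

BG29eo26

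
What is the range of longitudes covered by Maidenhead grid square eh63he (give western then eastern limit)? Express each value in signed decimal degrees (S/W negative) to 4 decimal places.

-87.4167, -87.3333

Field E=4, H=7: +4·20° lon, +7·10° lat → SW at lon -100°, lat -20°.
Square 6, 3: +6·2° lon, +3·1° lat → SW at lon -88°, lat -17°.
Subsquare h=7, e=4: +7·0.0833333° lon, +4·0.0416667° lat → SW at lon -87.4167°, lat -16.8333°.
Cell spans 0.0833333° lon × 0.0416667° lat.
west -87.4167, east -87.3333.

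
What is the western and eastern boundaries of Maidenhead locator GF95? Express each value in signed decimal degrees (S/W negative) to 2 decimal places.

-42.00, -40.00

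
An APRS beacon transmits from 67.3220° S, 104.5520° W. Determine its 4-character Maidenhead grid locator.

DC72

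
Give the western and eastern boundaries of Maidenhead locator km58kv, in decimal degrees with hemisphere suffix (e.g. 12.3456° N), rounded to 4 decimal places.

30.8333° E, 30.9167° E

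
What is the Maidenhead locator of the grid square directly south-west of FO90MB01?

Longitude extended square 0; −1 → -1, wraps to 9, carry into subsquare.
Longitude subsquare m = 12; −1 → 11 = l.
Latitude extended square 1; −1 → 0.

FO90lb90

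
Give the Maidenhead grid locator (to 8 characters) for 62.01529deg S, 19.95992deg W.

IC07ax46

Shift to the Maidenhead origin (180°W, 90°S): lon 160.04008, lat 27.98471.
Field: 160.04008/20 → 8 → I, 27.98471/10 → 2 → C; chars IC.
Square: 0.04008/2 → 0, 7.98471/1 → 7; chars 07.
Subsquare: 0.04008/0.0833333 → 0 → a, 0.98471/0.0416667 → 23 → x; chars ax.
Extended square: 0.04008/0.00833333 → 4, 0.02638/0.00416667 → 6; chars 46.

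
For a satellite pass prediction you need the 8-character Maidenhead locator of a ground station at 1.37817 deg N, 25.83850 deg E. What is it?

KJ21wj00

Add 180° to longitude and 90° to latitude: 205.83850, 91.37817.
Field: 205.83850/20 → 10 → K, 91.37817/10 → 9 → J; chars KJ.
Square: 5.83850/2 → 2, 1.37817/1 → 1; chars 21.
Subsquare: 1.83850/0.0833333 → 22 → w, 0.37817/0.0416667 → 9 → j; chars wj.
Extended square: 0.00517/0.00833333 → 0, 0.00317/0.00416667 → 0; chars 00.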